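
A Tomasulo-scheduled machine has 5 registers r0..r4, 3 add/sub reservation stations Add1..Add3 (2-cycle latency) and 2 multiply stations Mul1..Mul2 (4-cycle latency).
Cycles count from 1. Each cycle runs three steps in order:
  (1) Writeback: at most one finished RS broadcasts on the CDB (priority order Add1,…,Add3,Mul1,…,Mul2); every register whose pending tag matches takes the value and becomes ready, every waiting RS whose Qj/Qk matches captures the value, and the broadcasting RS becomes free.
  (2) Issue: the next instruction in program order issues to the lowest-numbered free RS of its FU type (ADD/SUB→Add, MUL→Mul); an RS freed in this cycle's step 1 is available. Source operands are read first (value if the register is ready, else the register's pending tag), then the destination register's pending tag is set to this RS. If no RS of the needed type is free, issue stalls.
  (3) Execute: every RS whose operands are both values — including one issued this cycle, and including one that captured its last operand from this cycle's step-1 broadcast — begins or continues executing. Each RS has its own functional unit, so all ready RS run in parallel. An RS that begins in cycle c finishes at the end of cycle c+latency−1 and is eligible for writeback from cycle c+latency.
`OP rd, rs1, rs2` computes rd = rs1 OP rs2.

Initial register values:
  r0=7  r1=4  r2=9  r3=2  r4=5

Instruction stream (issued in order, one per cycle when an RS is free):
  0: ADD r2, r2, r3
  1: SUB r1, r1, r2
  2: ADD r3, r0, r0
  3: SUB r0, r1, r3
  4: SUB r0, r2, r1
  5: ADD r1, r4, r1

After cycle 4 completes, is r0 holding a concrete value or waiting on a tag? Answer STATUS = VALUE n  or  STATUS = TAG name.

STATUS = TAG Add3

cycle 1: issue ADD r2<-Add1 // r0:7,r1:4,r2:Add1,r3:2,r4:5
cycle 2: issue SUB r1<-Add2 // r0:7,r1:Add2,r2:Add1,r3:2,r4:5
cycle 3: CDB Add1=11; issue ADD r3<-Add1 // r0:7,r1:Add2,r2:11,r3:Add1,r4:5
cycle 4: issue SUB r0<-Add3 // r0:Add3,r1:Add2,r2:11,r3:Add1,r4:5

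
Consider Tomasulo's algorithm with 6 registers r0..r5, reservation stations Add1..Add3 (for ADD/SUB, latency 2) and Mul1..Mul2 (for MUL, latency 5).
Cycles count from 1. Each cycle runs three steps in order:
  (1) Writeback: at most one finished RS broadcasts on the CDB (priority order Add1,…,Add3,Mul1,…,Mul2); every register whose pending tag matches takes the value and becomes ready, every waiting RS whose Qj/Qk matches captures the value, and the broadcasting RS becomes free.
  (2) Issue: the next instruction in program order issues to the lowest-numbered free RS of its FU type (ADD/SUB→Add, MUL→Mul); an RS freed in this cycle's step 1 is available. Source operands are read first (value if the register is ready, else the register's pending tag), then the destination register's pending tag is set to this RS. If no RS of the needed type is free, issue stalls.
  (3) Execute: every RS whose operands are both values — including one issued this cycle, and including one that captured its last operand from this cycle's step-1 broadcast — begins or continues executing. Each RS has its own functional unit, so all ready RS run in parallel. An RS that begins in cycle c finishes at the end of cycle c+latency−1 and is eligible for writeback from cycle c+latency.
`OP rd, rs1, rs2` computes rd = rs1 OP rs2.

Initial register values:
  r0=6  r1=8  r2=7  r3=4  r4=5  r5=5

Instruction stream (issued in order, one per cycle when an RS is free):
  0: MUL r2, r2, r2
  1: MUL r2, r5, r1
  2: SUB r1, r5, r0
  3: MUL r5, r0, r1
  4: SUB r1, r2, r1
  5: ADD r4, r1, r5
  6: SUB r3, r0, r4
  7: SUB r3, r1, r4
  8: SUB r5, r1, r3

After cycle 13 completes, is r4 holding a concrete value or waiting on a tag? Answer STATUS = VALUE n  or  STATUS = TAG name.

STATUS = VALUE 35

cycle 1: issue MUL r2<-Mul1 // r0:6,r1:8,r2:Mul1,r3:4,r4:5,r5:5
cycle 2: issue MUL r2<-Mul2 // r0:6,r1:8,r2:Mul2,r3:4,r4:5,r5:5
cycle 3: issue SUB r1<-Add1 // r0:6,r1:Add1,r2:Mul2,r3:4,r4:5,r5:5
cycle 4: stall // r0:6,r1:Add1,r2:Mul2,r3:4,r4:5,r5:5
cycle 5: CDB Add1=-1; stall // r0:6,r1:-1,r2:Mul2,r3:4,r4:5,r5:5
cycle 6: CDB Mul1=49; issue MUL r5<-Mul1 // r0:6,r1:-1,r2:Mul2,r3:4,r4:5,r5:Mul1
cycle 7: CDB Mul2=40; issue SUB r1<-Add1 // r0:6,r1:Add1,r2:40,r3:4,r4:5,r5:Mul1
cycle 8: issue ADD r4<-Add2 // r0:6,r1:Add1,r2:40,r3:4,r4:Add2,r5:Mul1
cycle 9: CDB Add1=41; issue SUB r3<-Add1 // r0:6,r1:41,r2:40,r3:Add1,r4:Add2,r5:Mul1
cycle 10: issue SUB r3<-Add3 // r0:6,r1:41,r2:40,r3:Add3,r4:Add2,r5:Mul1
cycle 11: CDB Mul1=-6; stall // r0:6,r1:41,r2:40,r3:Add3,r4:Add2,r5:-6
cycle 12: stall // r0:6,r1:41,r2:40,r3:Add3,r4:Add2,r5:-6
cycle 13: CDB Add2=35; issue SUB r5<-Add2 // r0:6,r1:41,r2:40,r3:Add3,r4:35,r5:Add2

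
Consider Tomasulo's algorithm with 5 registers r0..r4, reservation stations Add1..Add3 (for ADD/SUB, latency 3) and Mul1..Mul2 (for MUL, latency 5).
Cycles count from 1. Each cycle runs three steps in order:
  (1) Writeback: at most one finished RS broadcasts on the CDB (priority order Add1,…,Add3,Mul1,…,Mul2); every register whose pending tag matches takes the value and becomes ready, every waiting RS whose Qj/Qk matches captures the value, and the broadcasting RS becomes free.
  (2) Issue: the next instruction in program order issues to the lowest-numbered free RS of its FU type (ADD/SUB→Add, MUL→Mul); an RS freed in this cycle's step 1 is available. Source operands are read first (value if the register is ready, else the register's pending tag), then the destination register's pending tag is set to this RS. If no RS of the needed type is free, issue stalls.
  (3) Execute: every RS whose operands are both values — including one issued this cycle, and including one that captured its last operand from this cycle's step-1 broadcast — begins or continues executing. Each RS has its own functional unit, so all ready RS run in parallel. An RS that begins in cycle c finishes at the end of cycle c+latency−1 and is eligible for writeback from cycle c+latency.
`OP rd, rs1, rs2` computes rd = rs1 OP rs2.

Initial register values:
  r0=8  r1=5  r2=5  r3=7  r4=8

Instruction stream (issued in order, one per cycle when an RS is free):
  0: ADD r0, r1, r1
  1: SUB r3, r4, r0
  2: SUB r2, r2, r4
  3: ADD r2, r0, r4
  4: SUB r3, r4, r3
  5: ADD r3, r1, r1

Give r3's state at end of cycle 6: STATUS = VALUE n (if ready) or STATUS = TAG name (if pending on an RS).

c1: issue ADD r0<-Add1 | r0:Add1,r1:5,r2:5,r3:7,r4:8
c2: issue SUB r3<-Add2 | r0:Add1,r1:5,r2:5,r3:Add2,r4:8
c3: issue SUB r2<-Add3 | r0:Add1,r1:5,r2:Add3,r3:Add2,r4:8
c4: CDB Add1=10; issue ADD r2<-Add1 | r0:10,r1:5,r2:Add1,r3:Add2,r4:8
c5: stall | r0:10,r1:5,r2:Add1,r3:Add2,r4:8
c6: CDB Add3=-3; issue SUB r3<-Add3 | r0:10,r1:5,r2:Add1,r3:Add3,r4:8

STATUS = TAG Add3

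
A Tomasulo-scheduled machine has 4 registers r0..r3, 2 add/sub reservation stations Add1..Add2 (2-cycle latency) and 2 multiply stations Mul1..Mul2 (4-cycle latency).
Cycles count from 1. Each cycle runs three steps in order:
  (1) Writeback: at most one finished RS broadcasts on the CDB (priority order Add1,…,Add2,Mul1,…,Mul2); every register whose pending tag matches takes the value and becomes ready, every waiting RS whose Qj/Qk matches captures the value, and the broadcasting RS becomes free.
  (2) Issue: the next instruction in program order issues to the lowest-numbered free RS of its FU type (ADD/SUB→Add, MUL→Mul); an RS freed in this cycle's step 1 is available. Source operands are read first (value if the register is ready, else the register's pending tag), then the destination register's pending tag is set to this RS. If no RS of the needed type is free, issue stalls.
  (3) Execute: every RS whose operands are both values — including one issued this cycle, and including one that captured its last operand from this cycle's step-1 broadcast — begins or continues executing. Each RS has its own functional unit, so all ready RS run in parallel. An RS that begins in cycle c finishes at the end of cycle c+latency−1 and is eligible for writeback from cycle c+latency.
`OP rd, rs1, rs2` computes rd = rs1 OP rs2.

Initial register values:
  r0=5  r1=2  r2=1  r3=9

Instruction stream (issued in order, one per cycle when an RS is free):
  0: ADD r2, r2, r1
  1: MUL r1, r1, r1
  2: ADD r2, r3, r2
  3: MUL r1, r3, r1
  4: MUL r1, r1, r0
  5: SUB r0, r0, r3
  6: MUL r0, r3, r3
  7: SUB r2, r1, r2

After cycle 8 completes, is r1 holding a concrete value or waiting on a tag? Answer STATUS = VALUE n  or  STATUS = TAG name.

STATUS = TAG Mul1

c1: issue ADD r2<-Add1 | r0:5,r1:2,r2:Add1,r3:9
c2: issue MUL r1<-Mul1 | r0:5,r1:Mul1,r2:Add1,r3:9
c3: CDB Add1=3; issue ADD r2<-Add1 | r0:5,r1:Mul1,r2:Add1,r3:9
c4: issue MUL r1<-Mul2 | r0:5,r1:Mul2,r2:Add1,r3:9
c5: CDB Add1=12; stall | r0:5,r1:Mul2,r2:12,r3:9
c6: CDB Mul1=4; issue MUL r1<-Mul1 | r0:5,r1:Mul1,r2:12,r3:9
c7: issue SUB r0<-Add1 | r0:Add1,r1:Mul1,r2:12,r3:9
c8: stall | r0:Add1,r1:Mul1,r2:12,r3:9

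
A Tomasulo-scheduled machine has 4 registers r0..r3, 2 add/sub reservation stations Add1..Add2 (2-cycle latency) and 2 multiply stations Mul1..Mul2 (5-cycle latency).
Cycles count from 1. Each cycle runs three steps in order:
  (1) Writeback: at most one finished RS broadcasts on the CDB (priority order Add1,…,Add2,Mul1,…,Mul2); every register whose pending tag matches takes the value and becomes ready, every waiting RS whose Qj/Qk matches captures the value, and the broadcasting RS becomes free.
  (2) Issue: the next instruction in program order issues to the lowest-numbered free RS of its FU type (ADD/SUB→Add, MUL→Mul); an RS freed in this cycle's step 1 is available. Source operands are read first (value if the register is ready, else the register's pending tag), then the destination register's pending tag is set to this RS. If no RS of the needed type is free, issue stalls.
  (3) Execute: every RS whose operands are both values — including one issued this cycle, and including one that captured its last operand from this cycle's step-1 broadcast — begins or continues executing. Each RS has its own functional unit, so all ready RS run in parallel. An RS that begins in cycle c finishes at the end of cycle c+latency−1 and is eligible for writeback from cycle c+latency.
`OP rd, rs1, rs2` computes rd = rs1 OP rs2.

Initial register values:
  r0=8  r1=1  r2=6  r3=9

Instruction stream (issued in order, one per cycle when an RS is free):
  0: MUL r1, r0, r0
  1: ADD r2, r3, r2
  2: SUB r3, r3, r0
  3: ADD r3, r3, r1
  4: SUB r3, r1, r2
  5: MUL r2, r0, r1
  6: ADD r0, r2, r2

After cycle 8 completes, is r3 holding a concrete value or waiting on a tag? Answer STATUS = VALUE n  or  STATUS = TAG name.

STATUS = TAG Add2

c1: issue MUL r1<-Mul1 | r0:8,r1:Mul1,r2:6,r3:9
c2: issue ADD r2<-Add1 | r0:8,r1:Mul1,r2:Add1,r3:9
c3: issue SUB r3<-Add2 | r0:8,r1:Mul1,r2:Add1,r3:Add2
c4: CDB Add1=15; issue ADD r3<-Add1 | r0:8,r1:Mul1,r2:15,r3:Add1
c5: CDB Add2=1; issue SUB r3<-Add2 | r0:8,r1:Mul1,r2:15,r3:Add2
c6: CDB Mul1=64; issue MUL r2<-Mul1 | r0:8,r1:64,r2:Mul1,r3:Add2
c7: stall | r0:8,r1:64,r2:Mul1,r3:Add2
c8: CDB Add1=65; issue ADD r0<-Add1 | r0:Add1,r1:64,r2:Mul1,r3:Add2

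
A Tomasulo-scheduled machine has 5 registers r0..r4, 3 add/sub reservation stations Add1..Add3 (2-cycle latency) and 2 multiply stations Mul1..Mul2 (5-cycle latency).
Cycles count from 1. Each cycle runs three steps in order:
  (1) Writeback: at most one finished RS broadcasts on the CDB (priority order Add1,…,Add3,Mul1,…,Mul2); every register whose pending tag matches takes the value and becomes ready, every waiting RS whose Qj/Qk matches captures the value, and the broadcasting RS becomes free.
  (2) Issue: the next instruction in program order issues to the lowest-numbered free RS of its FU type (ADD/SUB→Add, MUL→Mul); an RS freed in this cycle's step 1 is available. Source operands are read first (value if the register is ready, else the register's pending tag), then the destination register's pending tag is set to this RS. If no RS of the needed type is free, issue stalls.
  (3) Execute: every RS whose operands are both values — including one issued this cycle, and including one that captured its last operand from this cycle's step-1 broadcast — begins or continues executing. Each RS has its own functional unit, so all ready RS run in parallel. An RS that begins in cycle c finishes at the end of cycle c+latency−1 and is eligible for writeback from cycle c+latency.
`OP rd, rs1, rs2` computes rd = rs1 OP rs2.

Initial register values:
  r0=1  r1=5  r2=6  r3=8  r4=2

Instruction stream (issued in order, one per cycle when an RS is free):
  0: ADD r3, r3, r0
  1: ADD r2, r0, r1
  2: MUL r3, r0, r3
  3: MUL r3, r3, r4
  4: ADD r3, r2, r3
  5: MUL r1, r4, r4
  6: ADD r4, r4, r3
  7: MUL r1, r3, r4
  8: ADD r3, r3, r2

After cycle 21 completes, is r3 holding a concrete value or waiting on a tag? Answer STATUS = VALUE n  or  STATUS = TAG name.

STATUS = VALUE 30

  c1: issue ADD r3<-Add1  regs: r0:1,r1:5,r2:6,r3:Add1,r4:2
  c2: issue ADD r2<-Add2  regs: r0:1,r1:5,r2:Add2,r3:Add1,r4:2
  c3: CDB Add1=9; issue MUL r3<-Mul1  regs: r0:1,r1:5,r2:Add2,r3:Mul1,r4:2
  c4: CDB Add2=6; issue MUL r3<-Mul2  regs: r0:1,r1:5,r2:6,r3:Mul2,r4:2
  c5: issue ADD r3<-Add1  regs: r0:1,r1:5,r2:6,r3:Add1,r4:2
  c6: stall  regs: r0:1,r1:5,r2:6,r3:Add1,r4:2
  c7: stall  regs: r0:1,r1:5,r2:6,r3:Add1,r4:2
  c8: CDB Mul1=9; issue MUL r1<-Mul1  regs: r0:1,r1:Mul1,r2:6,r3:Add1,r4:2
  c9: issue ADD r4<-Add2  regs: r0:1,r1:Mul1,r2:6,r3:Add1,r4:Add2
  c10: stall  regs: r0:1,r1:Mul1,r2:6,r3:Add1,r4:Add2
  c11: stall  regs: r0:1,r1:Mul1,r2:6,r3:Add1,r4:Add2
  c12: stall  regs: r0:1,r1:Mul1,r2:6,r3:Add1,r4:Add2
  c13: CDB Mul1=4; issue MUL r1<-Mul1  regs: r0:1,r1:Mul1,r2:6,r3:Add1,r4:Add2
  c14: CDB Mul2=18; issue ADD r3<-Add3  regs: r0:1,r1:Mul1,r2:6,r3:Add3,r4:Add2
  c15: -  regs: r0:1,r1:Mul1,r2:6,r3:Add3,r4:Add2
  c16: CDB Add1=24  regs: r0:1,r1:Mul1,r2:6,r3:Add3,r4:Add2
  c17: -  regs: r0:1,r1:Mul1,r2:6,r3:Add3,r4:Add2
  c18: CDB Add2=26  regs: r0:1,r1:Mul1,r2:6,r3:Add3,r4:26
  c19: CDB Add3=30  regs: r0:1,r1:Mul1,r2:6,r3:30,r4:26
  c20: -  regs: r0:1,r1:Mul1,r2:6,r3:30,r4:26
  c21: -  regs: r0:1,r1:Mul1,r2:6,r3:30,r4:26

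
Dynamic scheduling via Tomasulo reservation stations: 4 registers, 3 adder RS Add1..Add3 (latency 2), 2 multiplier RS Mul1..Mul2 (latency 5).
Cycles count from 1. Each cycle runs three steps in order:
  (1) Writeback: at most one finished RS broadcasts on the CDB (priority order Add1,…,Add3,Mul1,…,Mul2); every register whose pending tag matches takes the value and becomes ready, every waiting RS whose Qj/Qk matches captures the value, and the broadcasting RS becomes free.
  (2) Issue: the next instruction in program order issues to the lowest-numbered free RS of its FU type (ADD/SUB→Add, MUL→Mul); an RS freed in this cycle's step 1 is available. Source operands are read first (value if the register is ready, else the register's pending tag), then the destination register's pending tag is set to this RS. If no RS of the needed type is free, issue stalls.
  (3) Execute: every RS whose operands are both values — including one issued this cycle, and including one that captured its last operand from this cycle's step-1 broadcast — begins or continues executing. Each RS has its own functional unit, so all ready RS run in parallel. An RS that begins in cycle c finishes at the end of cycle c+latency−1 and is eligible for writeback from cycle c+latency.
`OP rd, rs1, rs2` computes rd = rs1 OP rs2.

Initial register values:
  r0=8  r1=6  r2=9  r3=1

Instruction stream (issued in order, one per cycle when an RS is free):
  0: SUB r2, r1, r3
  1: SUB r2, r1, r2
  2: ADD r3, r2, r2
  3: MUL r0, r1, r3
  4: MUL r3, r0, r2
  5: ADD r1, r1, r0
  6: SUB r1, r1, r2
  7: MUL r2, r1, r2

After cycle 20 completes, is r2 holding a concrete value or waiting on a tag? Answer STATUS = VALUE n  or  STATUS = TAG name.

cycle 1: issue SUB r2<-Add1 // r0:8,r1:6,r2:Add1,r3:1
cycle 2: issue SUB r2<-Add2 // r0:8,r1:6,r2:Add2,r3:1
cycle 3: CDB Add1=5; issue ADD r3<-Add1 // r0:8,r1:6,r2:Add2,r3:Add1
cycle 4: issue MUL r0<-Mul1 // r0:Mul1,r1:6,r2:Add2,r3:Add1
cycle 5: CDB Add2=1; issue MUL r3<-Mul2 // r0:Mul1,r1:6,r2:1,r3:Mul2
cycle 6: issue ADD r1<-Add2 // r0:Mul1,r1:Add2,r2:1,r3:Mul2
cycle 7: CDB Add1=2; issue SUB r1<-Add1 // r0:Mul1,r1:Add1,r2:1,r3:Mul2
cycle 8: stall // r0:Mul1,r1:Add1,r2:1,r3:Mul2
cycle 9: stall // r0:Mul1,r1:Add1,r2:1,r3:Mul2
cycle 10: stall // r0:Mul1,r1:Add1,r2:1,r3:Mul2
cycle 11: stall // r0:Mul1,r1:Add1,r2:1,r3:Mul2
cycle 12: CDB Mul1=12; issue MUL r2<-Mul1 // r0:12,r1:Add1,r2:Mul1,r3:Mul2
cycle 13: - // r0:12,r1:Add1,r2:Mul1,r3:Mul2
cycle 14: CDB Add2=18 // r0:12,r1:Add1,r2:Mul1,r3:Mul2
cycle 15: - // r0:12,r1:Add1,r2:Mul1,r3:Mul2
cycle 16: CDB Add1=17 // r0:12,r1:17,r2:Mul1,r3:Mul2
cycle 17: CDB Mul2=12 // r0:12,r1:17,r2:Mul1,r3:12
cycle 18: - // r0:12,r1:17,r2:Mul1,r3:12
cycle 19: - // r0:12,r1:17,r2:Mul1,r3:12
cycle 20: - // r0:12,r1:17,r2:Mul1,r3:12

STATUS = TAG Mul1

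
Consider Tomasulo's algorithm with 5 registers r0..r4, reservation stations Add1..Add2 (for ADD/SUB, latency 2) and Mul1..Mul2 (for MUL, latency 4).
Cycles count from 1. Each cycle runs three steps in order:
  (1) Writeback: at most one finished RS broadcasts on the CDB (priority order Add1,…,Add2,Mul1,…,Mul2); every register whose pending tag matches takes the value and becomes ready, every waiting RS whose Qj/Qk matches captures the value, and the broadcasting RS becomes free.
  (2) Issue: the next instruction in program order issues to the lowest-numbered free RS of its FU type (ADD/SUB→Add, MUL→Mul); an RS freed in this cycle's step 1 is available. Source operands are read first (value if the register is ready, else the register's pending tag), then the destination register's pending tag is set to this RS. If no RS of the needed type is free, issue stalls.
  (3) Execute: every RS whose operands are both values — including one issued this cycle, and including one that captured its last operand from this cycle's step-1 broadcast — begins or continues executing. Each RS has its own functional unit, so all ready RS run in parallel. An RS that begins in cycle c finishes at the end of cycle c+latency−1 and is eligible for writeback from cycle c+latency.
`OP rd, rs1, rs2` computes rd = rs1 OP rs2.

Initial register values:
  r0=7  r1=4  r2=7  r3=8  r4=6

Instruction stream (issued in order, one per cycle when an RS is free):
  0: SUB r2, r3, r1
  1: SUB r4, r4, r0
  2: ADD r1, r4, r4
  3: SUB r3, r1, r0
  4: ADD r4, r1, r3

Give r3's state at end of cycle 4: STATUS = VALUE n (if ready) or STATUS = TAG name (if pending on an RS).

STATUS = TAG Add2

  c1: issue SUB r2<-Add1  regs: r0:7,r1:4,r2:Add1,r3:8,r4:6
  c2: issue SUB r4<-Add2  regs: r0:7,r1:4,r2:Add1,r3:8,r4:Add2
  c3: CDB Add1=4; issue ADD r1<-Add1  regs: r0:7,r1:Add1,r2:4,r3:8,r4:Add2
  c4: CDB Add2=-1; issue SUB r3<-Add2  regs: r0:7,r1:Add1,r2:4,r3:Add2,r4:-1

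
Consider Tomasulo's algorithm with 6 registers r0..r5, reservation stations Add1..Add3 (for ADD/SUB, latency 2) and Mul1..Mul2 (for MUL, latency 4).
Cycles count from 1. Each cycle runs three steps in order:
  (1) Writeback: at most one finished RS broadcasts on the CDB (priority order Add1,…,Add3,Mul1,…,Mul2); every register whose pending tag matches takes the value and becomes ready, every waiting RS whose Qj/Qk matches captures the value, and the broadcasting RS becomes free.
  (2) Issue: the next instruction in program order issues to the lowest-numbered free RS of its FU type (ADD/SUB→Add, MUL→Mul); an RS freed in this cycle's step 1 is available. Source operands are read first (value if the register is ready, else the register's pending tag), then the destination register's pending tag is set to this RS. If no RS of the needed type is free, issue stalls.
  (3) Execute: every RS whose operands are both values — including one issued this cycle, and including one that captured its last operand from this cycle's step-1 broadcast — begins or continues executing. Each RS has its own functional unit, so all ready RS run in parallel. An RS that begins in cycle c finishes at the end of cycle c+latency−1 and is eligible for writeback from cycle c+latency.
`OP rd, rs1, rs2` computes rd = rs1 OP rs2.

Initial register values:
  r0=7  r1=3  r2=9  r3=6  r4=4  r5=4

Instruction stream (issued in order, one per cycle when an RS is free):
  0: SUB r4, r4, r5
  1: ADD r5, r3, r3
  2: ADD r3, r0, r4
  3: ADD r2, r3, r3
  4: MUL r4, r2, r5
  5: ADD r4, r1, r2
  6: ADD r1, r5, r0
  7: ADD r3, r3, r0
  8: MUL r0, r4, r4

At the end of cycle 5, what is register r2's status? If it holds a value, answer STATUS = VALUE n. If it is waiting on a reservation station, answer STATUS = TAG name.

cycle 1: issue SUB r4<-Add1 // r0:7,r1:3,r2:9,r3:6,r4:Add1,r5:4
cycle 2: issue ADD r5<-Add2 // r0:7,r1:3,r2:9,r3:6,r4:Add1,r5:Add2
cycle 3: CDB Add1=0; issue ADD r3<-Add1 // r0:7,r1:3,r2:9,r3:Add1,r4:0,r5:Add2
cycle 4: CDB Add2=12; issue ADD r2<-Add2 // r0:7,r1:3,r2:Add2,r3:Add1,r4:0,r5:12
cycle 5: CDB Add1=7; issue MUL r4<-Mul1 // r0:7,r1:3,r2:Add2,r3:7,r4:Mul1,r5:12

STATUS = TAG Add2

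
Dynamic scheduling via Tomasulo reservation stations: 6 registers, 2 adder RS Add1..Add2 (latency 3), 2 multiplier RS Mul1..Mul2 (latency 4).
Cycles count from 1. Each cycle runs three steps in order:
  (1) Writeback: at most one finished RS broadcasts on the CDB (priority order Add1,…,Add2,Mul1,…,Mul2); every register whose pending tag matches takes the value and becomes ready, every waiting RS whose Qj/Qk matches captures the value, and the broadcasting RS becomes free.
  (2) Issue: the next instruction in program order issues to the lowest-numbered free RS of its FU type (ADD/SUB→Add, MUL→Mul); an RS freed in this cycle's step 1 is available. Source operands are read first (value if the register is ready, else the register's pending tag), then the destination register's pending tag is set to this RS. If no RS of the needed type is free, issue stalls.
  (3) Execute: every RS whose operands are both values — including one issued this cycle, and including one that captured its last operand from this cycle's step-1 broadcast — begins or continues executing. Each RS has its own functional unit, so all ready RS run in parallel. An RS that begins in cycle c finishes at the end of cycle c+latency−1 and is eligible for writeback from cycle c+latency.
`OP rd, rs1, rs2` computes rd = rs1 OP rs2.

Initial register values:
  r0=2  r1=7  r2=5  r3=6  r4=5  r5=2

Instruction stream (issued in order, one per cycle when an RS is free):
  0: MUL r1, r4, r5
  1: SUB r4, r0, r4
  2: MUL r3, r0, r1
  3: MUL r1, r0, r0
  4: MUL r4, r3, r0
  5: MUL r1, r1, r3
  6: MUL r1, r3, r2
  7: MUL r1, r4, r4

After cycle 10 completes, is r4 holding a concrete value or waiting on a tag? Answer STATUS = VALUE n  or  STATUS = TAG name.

cycle 1: issue MUL r1<-Mul1 // r0:2,r1:Mul1,r2:5,r3:6,r4:5,r5:2
cycle 2: issue SUB r4<-Add1 // r0:2,r1:Mul1,r2:5,r3:6,r4:Add1,r5:2
cycle 3: issue MUL r3<-Mul2 // r0:2,r1:Mul1,r2:5,r3:Mul2,r4:Add1,r5:2
cycle 4: stall // r0:2,r1:Mul1,r2:5,r3:Mul2,r4:Add1,r5:2
cycle 5: CDB Add1=-3; stall // r0:2,r1:Mul1,r2:5,r3:Mul2,r4:-3,r5:2
cycle 6: CDB Mul1=10; issue MUL r1<-Mul1 // r0:2,r1:Mul1,r2:5,r3:Mul2,r4:-3,r5:2
cycle 7: stall // r0:2,r1:Mul1,r2:5,r3:Mul2,r4:-3,r5:2
cycle 8: stall // r0:2,r1:Mul1,r2:5,r3:Mul2,r4:-3,r5:2
cycle 9: stall // r0:2,r1:Mul1,r2:5,r3:Mul2,r4:-3,r5:2
cycle 10: CDB Mul1=4; issue MUL r4<-Mul1 // r0:2,r1:4,r2:5,r3:Mul2,r4:Mul1,r5:2

STATUS = TAG Mul1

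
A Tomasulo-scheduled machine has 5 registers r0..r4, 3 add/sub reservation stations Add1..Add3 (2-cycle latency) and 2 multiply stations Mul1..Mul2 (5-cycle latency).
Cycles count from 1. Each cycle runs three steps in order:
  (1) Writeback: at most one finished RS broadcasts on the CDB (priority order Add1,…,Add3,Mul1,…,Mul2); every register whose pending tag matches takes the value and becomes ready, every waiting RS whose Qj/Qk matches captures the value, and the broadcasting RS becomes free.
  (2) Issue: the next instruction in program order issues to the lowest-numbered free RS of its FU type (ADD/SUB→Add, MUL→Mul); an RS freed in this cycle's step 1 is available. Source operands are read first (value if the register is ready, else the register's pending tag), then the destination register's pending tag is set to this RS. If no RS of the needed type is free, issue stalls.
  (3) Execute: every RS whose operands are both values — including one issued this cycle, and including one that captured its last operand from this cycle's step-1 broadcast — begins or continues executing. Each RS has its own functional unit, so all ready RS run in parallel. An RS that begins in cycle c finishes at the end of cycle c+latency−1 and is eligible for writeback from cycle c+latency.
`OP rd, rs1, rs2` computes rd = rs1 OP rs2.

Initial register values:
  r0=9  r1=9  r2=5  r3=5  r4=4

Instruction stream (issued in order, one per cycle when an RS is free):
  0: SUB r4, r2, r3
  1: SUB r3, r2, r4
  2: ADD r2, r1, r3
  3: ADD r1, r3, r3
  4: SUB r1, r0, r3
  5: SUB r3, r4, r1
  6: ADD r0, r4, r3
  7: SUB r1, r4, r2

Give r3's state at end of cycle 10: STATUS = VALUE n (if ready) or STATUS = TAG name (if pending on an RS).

cycle 1: issue SUB r4<-Add1 // r0:9,r1:9,r2:5,r3:5,r4:Add1
cycle 2: issue SUB r3<-Add2 // r0:9,r1:9,r2:5,r3:Add2,r4:Add1
cycle 3: CDB Add1=0; issue ADD r2<-Add1 // r0:9,r1:9,r2:Add1,r3:Add2,r4:0
cycle 4: issue ADD r1<-Add3 // r0:9,r1:Add3,r2:Add1,r3:Add2,r4:0
cycle 5: CDB Add2=5; issue SUB r1<-Add2 // r0:9,r1:Add2,r2:Add1,r3:5,r4:0
cycle 6: stall // r0:9,r1:Add2,r2:Add1,r3:5,r4:0
cycle 7: CDB Add1=14; issue SUB r3<-Add1 // r0:9,r1:Add2,r2:14,r3:Add1,r4:0
cycle 8: CDB Add2=4; issue ADD r0<-Add2 // r0:Add2,r1:4,r2:14,r3:Add1,r4:0
cycle 9: CDB Add3=10; issue SUB r1<-Add3 // r0:Add2,r1:Add3,r2:14,r3:Add1,r4:0
cycle 10: CDB Add1=-4 // r0:Add2,r1:Add3,r2:14,r3:-4,r4:0

STATUS = VALUE -4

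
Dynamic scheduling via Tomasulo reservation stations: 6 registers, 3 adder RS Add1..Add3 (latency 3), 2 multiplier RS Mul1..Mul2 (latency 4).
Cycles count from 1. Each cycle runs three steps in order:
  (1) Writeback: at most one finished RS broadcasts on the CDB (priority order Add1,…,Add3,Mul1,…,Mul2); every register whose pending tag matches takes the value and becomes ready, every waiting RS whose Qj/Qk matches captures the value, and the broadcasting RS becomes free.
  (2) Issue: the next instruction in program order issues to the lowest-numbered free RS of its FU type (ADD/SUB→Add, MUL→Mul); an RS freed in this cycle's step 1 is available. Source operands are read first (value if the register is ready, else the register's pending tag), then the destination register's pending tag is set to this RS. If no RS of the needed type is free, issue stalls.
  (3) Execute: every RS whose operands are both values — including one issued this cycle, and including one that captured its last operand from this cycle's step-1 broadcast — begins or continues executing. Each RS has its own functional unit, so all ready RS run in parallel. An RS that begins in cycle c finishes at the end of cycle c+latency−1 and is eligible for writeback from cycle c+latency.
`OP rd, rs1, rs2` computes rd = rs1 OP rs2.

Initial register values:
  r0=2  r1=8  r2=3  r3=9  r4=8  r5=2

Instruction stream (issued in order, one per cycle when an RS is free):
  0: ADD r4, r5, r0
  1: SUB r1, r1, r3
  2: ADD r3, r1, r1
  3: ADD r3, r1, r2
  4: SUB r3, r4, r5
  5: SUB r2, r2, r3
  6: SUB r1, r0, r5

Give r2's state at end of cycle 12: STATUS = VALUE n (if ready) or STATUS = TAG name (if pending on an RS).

c1: issue ADD r4<-Add1 | r0:2,r1:8,r2:3,r3:9,r4:Add1,r5:2
c2: issue SUB r1<-Add2 | r0:2,r1:Add2,r2:3,r3:9,r4:Add1,r5:2
c3: issue ADD r3<-Add3 | r0:2,r1:Add2,r2:3,r3:Add3,r4:Add1,r5:2
c4: CDB Add1=4; issue ADD r3<-Add1 | r0:2,r1:Add2,r2:3,r3:Add1,r4:4,r5:2
c5: CDB Add2=-1; issue SUB r3<-Add2 | r0:2,r1:-1,r2:3,r3:Add2,r4:4,r5:2
c6: stall | r0:2,r1:-1,r2:3,r3:Add2,r4:4,r5:2
c7: stall | r0:2,r1:-1,r2:3,r3:Add2,r4:4,r5:2
c8: CDB Add1=2; issue SUB r2<-Add1 | r0:2,r1:-1,r2:Add1,r3:Add2,r4:4,r5:2
c9: CDB Add2=2; issue SUB r1<-Add2 | r0:2,r1:Add2,r2:Add1,r3:2,r4:4,r5:2
c10: CDB Add3=-2 | r0:2,r1:Add2,r2:Add1,r3:2,r4:4,r5:2
c11: - | r0:2,r1:Add2,r2:Add1,r3:2,r4:4,r5:2
c12: CDB Add1=1 | r0:2,r1:Add2,r2:1,r3:2,r4:4,r5:2

STATUS = VALUE 1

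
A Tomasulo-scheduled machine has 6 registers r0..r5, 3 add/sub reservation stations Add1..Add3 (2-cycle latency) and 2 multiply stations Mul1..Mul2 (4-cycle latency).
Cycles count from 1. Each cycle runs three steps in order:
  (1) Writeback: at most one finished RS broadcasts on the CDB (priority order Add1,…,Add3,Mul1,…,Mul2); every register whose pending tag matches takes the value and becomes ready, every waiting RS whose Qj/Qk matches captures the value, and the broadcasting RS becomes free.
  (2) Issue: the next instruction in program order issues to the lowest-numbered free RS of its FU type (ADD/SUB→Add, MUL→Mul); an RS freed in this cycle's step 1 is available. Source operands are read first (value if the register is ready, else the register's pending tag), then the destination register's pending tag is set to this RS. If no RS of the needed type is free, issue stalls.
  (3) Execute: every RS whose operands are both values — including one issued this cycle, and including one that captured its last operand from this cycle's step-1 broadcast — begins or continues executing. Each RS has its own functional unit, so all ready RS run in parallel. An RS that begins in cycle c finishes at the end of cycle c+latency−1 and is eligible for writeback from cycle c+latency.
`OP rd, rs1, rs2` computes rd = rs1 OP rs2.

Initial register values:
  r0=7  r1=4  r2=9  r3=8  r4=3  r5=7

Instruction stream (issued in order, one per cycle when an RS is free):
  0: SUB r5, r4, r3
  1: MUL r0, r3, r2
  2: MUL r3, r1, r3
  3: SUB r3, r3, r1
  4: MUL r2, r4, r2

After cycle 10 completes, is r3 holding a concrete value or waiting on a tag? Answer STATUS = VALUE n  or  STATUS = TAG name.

STATUS = VALUE 28

cycle 1: issue SUB r5<-Add1 // r0:7,r1:4,r2:9,r3:8,r4:3,r5:Add1
cycle 2: issue MUL r0<-Mul1 // r0:Mul1,r1:4,r2:9,r3:8,r4:3,r5:Add1
cycle 3: CDB Add1=-5; issue MUL r3<-Mul2 // r0:Mul1,r1:4,r2:9,r3:Mul2,r4:3,r5:-5
cycle 4: issue SUB r3<-Add1 // r0:Mul1,r1:4,r2:9,r3:Add1,r4:3,r5:-5
cycle 5: stall // r0:Mul1,r1:4,r2:9,r3:Add1,r4:3,r5:-5
cycle 6: CDB Mul1=72; issue MUL r2<-Mul1 // r0:72,r1:4,r2:Mul1,r3:Add1,r4:3,r5:-5
cycle 7: CDB Mul2=32 // r0:72,r1:4,r2:Mul1,r3:Add1,r4:3,r5:-5
cycle 8: - // r0:72,r1:4,r2:Mul1,r3:Add1,r4:3,r5:-5
cycle 9: CDB Add1=28 // r0:72,r1:4,r2:Mul1,r3:28,r4:3,r5:-5
cycle 10: CDB Mul1=27 // r0:72,r1:4,r2:27,r3:28,r4:3,r5:-5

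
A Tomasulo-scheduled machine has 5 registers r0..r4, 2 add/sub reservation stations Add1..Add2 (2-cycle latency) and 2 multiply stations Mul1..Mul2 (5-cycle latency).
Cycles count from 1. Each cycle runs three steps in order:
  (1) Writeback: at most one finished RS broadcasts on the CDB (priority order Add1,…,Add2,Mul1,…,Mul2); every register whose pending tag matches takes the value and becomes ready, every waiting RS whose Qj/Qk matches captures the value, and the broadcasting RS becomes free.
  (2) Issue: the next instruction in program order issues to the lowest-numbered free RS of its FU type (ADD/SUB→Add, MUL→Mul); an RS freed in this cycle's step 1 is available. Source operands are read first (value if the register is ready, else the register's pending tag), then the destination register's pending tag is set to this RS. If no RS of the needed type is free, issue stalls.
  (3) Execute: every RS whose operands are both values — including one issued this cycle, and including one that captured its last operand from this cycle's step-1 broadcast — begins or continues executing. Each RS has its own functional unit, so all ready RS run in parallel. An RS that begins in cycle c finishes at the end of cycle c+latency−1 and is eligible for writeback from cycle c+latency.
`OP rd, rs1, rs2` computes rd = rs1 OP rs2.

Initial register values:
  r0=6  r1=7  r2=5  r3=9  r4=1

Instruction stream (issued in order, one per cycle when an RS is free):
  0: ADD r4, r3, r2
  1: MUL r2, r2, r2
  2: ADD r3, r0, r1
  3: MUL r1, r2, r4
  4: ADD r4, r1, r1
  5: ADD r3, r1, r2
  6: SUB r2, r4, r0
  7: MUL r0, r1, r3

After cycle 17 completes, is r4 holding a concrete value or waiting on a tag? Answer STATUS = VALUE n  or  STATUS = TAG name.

  c1: issue ADD r4<-Add1  regs: r0:6,r1:7,r2:5,r3:9,r4:Add1
  c2: issue MUL r2<-Mul1  regs: r0:6,r1:7,r2:Mul1,r3:9,r4:Add1
  c3: CDB Add1=14; issue ADD r3<-Add1  regs: r0:6,r1:7,r2:Mul1,r3:Add1,r4:14
  c4: issue MUL r1<-Mul2  regs: r0:6,r1:Mul2,r2:Mul1,r3:Add1,r4:14
  c5: CDB Add1=13; issue ADD r4<-Add1  regs: r0:6,r1:Mul2,r2:Mul1,r3:13,r4:Add1
  c6: issue ADD r3<-Add2  regs: r0:6,r1:Mul2,r2:Mul1,r3:Add2,r4:Add1
  c7: CDB Mul1=25; stall  regs: r0:6,r1:Mul2,r2:25,r3:Add2,r4:Add1
  c8: stall  regs: r0:6,r1:Mul2,r2:25,r3:Add2,r4:Add1
  c9: stall  regs: r0:6,r1:Mul2,r2:25,r3:Add2,r4:Add1
  c10: stall  regs: r0:6,r1:Mul2,r2:25,r3:Add2,r4:Add1
  c11: stall  regs: r0:6,r1:Mul2,r2:25,r3:Add2,r4:Add1
  c12: CDB Mul2=350; stall  regs: r0:6,r1:350,r2:25,r3:Add2,r4:Add1
  c13: stall  regs: r0:6,r1:350,r2:25,r3:Add2,r4:Add1
  c14: CDB Add1=700; issue SUB r2<-Add1  regs: r0:6,r1:350,r2:Add1,r3:Add2,r4:700
  c15: CDB Add2=375; issue MUL r0<-Mul1  regs: r0:Mul1,r1:350,r2:Add1,r3:375,r4:700
  c16: CDB Add1=694  regs: r0:Mul1,r1:350,r2:694,r3:375,r4:700
  c17: -  regs: r0:Mul1,r1:350,r2:694,r3:375,r4:700

STATUS = VALUE 700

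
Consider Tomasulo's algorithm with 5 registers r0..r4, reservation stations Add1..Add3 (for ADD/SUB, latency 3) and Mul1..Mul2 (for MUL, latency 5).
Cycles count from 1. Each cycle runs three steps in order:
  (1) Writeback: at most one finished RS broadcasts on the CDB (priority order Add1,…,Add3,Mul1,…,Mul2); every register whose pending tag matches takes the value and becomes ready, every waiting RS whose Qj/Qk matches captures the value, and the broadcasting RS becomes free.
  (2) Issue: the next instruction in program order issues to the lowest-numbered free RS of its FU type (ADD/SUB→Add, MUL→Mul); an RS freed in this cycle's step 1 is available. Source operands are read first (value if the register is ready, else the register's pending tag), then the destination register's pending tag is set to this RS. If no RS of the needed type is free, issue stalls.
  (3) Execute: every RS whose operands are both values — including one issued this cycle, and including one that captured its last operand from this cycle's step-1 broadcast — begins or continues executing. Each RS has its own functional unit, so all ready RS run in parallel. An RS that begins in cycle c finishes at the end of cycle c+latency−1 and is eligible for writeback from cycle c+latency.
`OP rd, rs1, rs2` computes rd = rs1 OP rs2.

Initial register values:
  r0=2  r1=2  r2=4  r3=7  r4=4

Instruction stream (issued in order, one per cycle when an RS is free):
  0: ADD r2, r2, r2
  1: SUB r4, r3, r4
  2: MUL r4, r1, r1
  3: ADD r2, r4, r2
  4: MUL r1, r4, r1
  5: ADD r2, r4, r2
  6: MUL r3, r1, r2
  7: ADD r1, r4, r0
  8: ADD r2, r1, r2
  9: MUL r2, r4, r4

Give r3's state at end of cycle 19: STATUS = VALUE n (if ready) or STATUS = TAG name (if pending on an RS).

c1: issue ADD r2<-Add1 | r0:2,r1:2,r2:Add1,r3:7,r4:4
c2: issue SUB r4<-Add2 | r0:2,r1:2,r2:Add1,r3:7,r4:Add2
c3: issue MUL r4<-Mul1 | r0:2,r1:2,r2:Add1,r3:7,r4:Mul1
c4: CDB Add1=8; issue ADD r2<-Add1 | r0:2,r1:2,r2:Add1,r3:7,r4:Mul1
c5: CDB Add2=3; issue MUL r1<-Mul2 | r0:2,r1:Mul2,r2:Add1,r3:7,r4:Mul1
c6: issue ADD r2<-Add2 | r0:2,r1:Mul2,r2:Add2,r3:7,r4:Mul1
c7: stall | r0:2,r1:Mul2,r2:Add2,r3:7,r4:Mul1
c8: CDB Mul1=4; issue MUL r3<-Mul1 | r0:2,r1:Mul2,r2:Add2,r3:Mul1,r4:4
c9: issue ADD r1<-Add3 | r0:2,r1:Add3,r2:Add2,r3:Mul1,r4:4
c10: stall | r0:2,r1:Add3,r2:Add2,r3:Mul1,r4:4
c11: CDB Add1=12; issue ADD r2<-Add1 | r0:2,r1:Add3,r2:Add1,r3:Mul1,r4:4
c12: CDB Add3=6; stall | r0:2,r1:6,r2:Add1,r3:Mul1,r4:4
c13: CDB Mul2=8; issue MUL r2<-Mul2 | r0:2,r1:6,r2:Mul2,r3:Mul1,r4:4
c14: CDB Add2=16 | r0:2,r1:6,r2:Mul2,r3:Mul1,r4:4
c15: - | r0:2,r1:6,r2:Mul2,r3:Mul1,r4:4
c16: - | r0:2,r1:6,r2:Mul2,r3:Mul1,r4:4
c17: CDB Add1=22 | r0:2,r1:6,r2:Mul2,r3:Mul1,r4:4
c18: CDB Mul2=16 | r0:2,r1:6,r2:16,r3:Mul1,r4:4
c19: CDB Mul1=128 | r0:2,r1:6,r2:16,r3:128,r4:4

STATUS = VALUE 128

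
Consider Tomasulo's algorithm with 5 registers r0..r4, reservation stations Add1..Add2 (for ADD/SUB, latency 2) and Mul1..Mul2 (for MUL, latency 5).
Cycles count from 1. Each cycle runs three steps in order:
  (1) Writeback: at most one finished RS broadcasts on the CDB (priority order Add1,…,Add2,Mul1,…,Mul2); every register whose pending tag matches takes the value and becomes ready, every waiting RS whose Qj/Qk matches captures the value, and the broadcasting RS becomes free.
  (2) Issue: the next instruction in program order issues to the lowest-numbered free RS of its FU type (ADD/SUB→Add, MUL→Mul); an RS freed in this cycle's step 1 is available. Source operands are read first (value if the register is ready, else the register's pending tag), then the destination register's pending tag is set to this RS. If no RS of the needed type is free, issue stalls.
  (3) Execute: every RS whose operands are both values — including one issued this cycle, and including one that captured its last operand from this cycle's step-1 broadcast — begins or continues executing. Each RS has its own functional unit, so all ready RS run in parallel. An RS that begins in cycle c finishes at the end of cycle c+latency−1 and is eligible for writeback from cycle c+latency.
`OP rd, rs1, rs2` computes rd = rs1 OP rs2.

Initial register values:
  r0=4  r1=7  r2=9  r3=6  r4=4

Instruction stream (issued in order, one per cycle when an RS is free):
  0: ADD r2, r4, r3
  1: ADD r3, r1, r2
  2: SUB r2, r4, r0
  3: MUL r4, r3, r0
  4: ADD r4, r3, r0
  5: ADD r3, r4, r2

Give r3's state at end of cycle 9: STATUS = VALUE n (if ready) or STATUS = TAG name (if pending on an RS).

STATUS = TAG Add2

c1: issue ADD r2<-Add1 | r0:4,r1:7,r2:Add1,r3:6,r4:4
c2: issue ADD r3<-Add2 | r0:4,r1:7,r2:Add1,r3:Add2,r4:4
c3: CDB Add1=10; issue SUB r2<-Add1 | r0:4,r1:7,r2:Add1,r3:Add2,r4:4
c4: issue MUL r4<-Mul1 | r0:4,r1:7,r2:Add1,r3:Add2,r4:Mul1
c5: CDB Add1=0; issue ADD r4<-Add1 | r0:4,r1:7,r2:0,r3:Add2,r4:Add1
c6: CDB Add2=17; issue ADD r3<-Add2 | r0:4,r1:7,r2:0,r3:Add2,r4:Add1
c7: - | r0:4,r1:7,r2:0,r3:Add2,r4:Add1
c8: CDB Add1=21 | r0:4,r1:7,r2:0,r3:Add2,r4:21
c9: - | r0:4,r1:7,r2:0,r3:Add2,r4:21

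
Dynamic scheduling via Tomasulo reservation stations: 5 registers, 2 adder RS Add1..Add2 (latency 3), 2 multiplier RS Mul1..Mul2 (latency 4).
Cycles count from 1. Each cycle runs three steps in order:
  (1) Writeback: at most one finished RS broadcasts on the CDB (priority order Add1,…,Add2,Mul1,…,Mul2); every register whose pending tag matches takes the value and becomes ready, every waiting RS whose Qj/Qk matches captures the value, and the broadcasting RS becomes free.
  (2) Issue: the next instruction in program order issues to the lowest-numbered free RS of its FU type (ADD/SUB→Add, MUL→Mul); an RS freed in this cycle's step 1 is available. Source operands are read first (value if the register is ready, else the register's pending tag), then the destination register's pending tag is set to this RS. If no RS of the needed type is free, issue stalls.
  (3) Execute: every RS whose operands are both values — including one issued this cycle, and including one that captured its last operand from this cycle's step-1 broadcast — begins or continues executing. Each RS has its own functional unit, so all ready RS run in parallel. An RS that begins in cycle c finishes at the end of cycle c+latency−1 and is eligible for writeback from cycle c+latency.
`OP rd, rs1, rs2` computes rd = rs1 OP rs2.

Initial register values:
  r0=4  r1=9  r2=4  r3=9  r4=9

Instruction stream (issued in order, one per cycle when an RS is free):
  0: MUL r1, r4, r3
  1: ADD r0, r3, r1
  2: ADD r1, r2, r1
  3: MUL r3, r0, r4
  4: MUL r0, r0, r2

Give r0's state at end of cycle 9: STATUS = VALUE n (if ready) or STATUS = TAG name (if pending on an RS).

STATUS = TAG Mul1

  c1: issue MUL r1<-Mul1  regs: r0:4,r1:Mul1,r2:4,r3:9,r4:9
  c2: issue ADD r0<-Add1  regs: r0:Add1,r1:Mul1,r2:4,r3:9,r4:9
  c3: issue ADD r1<-Add2  regs: r0:Add1,r1:Add2,r2:4,r3:9,r4:9
  c4: issue MUL r3<-Mul2  regs: r0:Add1,r1:Add2,r2:4,r3:Mul2,r4:9
  c5: CDB Mul1=81; issue MUL r0<-Mul1  regs: r0:Mul1,r1:Add2,r2:4,r3:Mul2,r4:9
  c6: -  regs: r0:Mul1,r1:Add2,r2:4,r3:Mul2,r4:9
  c7: -  regs: r0:Mul1,r1:Add2,r2:4,r3:Mul2,r4:9
  c8: CDB Add1=90  regs: r0:Mul1,r1:Add2,r2:4,r3:Mul2,r4:9
  c9: CDB Add2=85  regs: r0:Mul1,r1:85,r2:4,r3:Mul2,r4:9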